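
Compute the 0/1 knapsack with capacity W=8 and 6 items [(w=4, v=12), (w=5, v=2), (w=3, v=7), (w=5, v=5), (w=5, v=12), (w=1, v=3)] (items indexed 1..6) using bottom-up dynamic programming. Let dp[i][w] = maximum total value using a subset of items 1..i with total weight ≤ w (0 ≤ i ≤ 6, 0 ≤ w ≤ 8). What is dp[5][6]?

i\w   0   1   2   3   4   5   6   7   8
  0   0   0   0   0   0   0   0   0   0
  1   0   0   0   0  12  12  12  12  12
  2   0   0   0   0  12  12  12  12  12
  3   0   0   0   7  12  12  12  19  19
  4   0   0   0   7  12  12  12  19  19
  5   0   0   0   7  12  12  12  19  19
  6   0   3   3   7  12  15  15  19  22

12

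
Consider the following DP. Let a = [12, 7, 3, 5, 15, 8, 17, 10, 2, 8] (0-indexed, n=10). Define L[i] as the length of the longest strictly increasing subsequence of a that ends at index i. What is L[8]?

1

   i    0    1    2    3    4    5    6    7    8    9
a[i]   12    7    3    5   15    8   17   10    2    8
L[i]    1    1    1    2    3    3    4    4    1    3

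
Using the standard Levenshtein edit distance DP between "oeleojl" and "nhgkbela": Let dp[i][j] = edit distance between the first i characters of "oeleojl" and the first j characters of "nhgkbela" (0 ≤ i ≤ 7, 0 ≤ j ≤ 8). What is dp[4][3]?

   ''  n  h  g  k  b  e  l  a
''  0  1  2  3  4  5  6  7  8
 o  1  1  2  3  4  5  6  7  8
 e  2  2  2  3  4  5  5  6  7
 l  3  3  3  3  4  5  6  5  6
 e  4  4  4  4  4  5  5  6  6
 o  5  5  5  5  5  5  6  6  7
 j  6  6  6  6  6  6  6  7  7
 l  7  7  7  7  7  7  7  6  7

4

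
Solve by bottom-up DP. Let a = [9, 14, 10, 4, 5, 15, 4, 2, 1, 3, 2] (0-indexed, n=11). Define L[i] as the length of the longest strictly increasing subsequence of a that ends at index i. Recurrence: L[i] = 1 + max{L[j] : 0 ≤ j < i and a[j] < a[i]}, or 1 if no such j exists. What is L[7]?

1

   i    0    1    2    3    4    5    6    7    8    9   10
a[i]    9   14   10    4    5   15    4    2    1    3    2
L[i]    1    2    2    1    2    3    1    1    1    2    2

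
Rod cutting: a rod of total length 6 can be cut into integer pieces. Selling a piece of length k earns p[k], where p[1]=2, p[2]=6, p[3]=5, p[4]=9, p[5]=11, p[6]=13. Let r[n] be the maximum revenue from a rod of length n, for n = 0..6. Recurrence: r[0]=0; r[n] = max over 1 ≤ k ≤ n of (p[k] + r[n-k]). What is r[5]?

   n    0    1    2    3    4    5    6
r[n]    0    2    6    8   12   14   18

14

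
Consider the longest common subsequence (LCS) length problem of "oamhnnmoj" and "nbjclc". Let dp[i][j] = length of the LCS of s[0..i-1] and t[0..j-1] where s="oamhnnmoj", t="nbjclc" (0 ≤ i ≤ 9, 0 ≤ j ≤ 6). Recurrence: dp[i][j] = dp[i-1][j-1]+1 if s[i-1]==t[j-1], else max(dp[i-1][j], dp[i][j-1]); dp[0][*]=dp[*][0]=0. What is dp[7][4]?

1

   ''  n  b  j  c  l  c
''  0  0  0  0  0  0  0
 o  0  0  0  0  0  0  0
 a  0  0  0  0  0  0  0
 m  0  0  0  0  0  0  0
 h  0  0  0  0  0  0  0
 n  0  1  1  1  1  1  1
 n  0  1  1  1  1  1  1
 m  0  1  1  1  1  1  1
 o  0  1  1  1  1  1  1
 j  0  1  1  2  2  2  2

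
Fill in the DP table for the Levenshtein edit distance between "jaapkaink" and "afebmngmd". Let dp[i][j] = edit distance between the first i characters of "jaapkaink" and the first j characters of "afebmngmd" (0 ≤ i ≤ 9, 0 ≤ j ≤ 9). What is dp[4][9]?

9

   ''  a  f  e  b  m  n  g  m  d
''  0  1  2  3  4  5  6  7  8  9
 j  1  1  2  3  4  5  6  7  8  9
 a  2  1  2  3  4  5  6  7  8  9
 a  3  2  2  3  4  5  6  7  8  9
 p  4  3  3  3  4  5  6  7  8  9
 k  5  4  4  4  4  5  6  7  8  9
 a  6  5  5  5  5  5  6  7  8  9
 i  7  6  6  6  6  6  6  7  8  9
 n  8  7  7  7  7  7  6  7  8  9
 k  9  8  8  8  8  8  7  7  8  9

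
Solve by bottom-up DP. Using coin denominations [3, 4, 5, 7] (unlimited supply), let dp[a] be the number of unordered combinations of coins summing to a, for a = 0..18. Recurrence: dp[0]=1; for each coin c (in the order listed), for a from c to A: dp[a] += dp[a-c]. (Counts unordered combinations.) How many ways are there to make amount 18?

8

after  coin     0     1     2     3     4     5     6     7     8     9    10    11    12    13    14    15    16    17    18
          3     1     0     0     1     0     0     1     0     0     1     0     0     1     0     0     1     0     0     1
          4     1     0     0     1     1     0     1     1     1     1     1     1     2     1     1     2     2     1     2
          5     1     0     0     1     1     1     1     1     2     2     2     2     3     3     3     4     4     4     5
          7     1     0     0     1     1     1     1     2     2     2     3     3     4     4     5     6     6     7     8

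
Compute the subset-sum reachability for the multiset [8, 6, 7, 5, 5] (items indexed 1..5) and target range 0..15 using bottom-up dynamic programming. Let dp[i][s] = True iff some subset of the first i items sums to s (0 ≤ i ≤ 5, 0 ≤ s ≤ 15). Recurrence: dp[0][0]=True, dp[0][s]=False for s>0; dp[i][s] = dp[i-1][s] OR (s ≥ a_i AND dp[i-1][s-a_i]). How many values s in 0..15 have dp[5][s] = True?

i\s   0   1   2   3   4   5   6   7   8   9  10  11  12  13  14  15
  0   T   F   F   F   F   F   F   F   F   F   F   F   F   F   F   F
  1   T   F   F   F   F   F   F   F   T   F   F   F   F   F   F   F
  2   T   F   F   F   F   F   T   F   T   F   F   F   F   F   T   F
  3   T   F   F   F   F   F   T   T   T   F   F   F   F   T   T   T
  4   T   F   F   F   F   T   T   T   T   F   F   T   T   T   T   T
  5   T   F   F   F   F   T   T   T   T   F   T   T   T   T   T   T

11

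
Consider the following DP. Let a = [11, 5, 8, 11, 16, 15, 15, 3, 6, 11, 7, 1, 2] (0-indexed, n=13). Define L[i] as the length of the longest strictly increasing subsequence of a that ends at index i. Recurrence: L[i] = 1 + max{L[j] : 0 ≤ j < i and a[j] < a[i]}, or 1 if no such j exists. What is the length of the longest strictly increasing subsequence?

4

   i    0    1    2    3    4    5    6    7    8    9   10   11   12
a[i]   11    5    8   11   16   15   15    3    6   11    7    1    2
L[i]    1    1    2    3    4    4    4    1    2    3    3    1    2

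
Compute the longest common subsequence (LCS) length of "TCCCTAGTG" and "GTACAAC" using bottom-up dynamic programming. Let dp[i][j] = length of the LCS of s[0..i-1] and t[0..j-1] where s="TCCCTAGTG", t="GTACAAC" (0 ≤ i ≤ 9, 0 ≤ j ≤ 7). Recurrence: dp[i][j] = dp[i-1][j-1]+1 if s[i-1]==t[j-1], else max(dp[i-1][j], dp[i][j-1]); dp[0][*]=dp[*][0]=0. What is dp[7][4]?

   ''  G  T  A  C  A  A  C
''  0  0  0  0  0  0  0  0
 T  0  0  1  1  1  1  1  1
 C  0  0  1  1  2  2  2  2
 C  0  0  1  1  2  2  2  3
 C  0  0  1  1  2  2  2  3
 T  0  0  1  1  2  2  2  3
 A  0  0  1  2  2  3  3  3
 G  0  1  1  2  2  3  3  3
 T  0  1  2  2  2  3  3  3
 G  0  1  2  2  2  3  3  3

2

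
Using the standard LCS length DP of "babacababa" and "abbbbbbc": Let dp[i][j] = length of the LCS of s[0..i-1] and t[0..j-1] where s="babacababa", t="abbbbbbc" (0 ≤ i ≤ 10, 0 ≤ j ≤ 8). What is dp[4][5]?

   ''  a  b  b  b  b  b  b  c
''  0  0  0  0  0  0  0  0  0
 b  0  0  1  1  1  1  1  1  1
 a  0  1  1  1  1  1  1  1  1
 b  0  1  2  2  2  2  2  2  2
 a  0  1  2  2  2  2  2  2  2
 c  0  1  2  2  2  2  2  2  3
 a  0  1  2  2  2  2  2  2  3
 b  0  1  2  3  3  3  3  3  3
 a  0  1  2  3  3  3  3  3  3
 b  0  1  2  3  4  4  4  4  4
 a  0  1  2  3  4  4  4  4  4

2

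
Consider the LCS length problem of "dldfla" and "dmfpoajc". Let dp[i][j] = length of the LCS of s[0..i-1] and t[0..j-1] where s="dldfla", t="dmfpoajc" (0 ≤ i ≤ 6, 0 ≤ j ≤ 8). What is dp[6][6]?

3

   ''  d  m  f  p  o  a  j  c
''  0  0  0  0  0  0  0  0  0
 d  0  1  1  1  1  1  1  1  1
 l  0  1  1  1  1  1  1  1  1
 d  0  1  1  1  1  1  1  1  1
 f  0  1  1  2  2  2  2  2  2
 l  0  1  1  2  2  2  2  2  2
 a  0  1  1  2  2  2  3  3  3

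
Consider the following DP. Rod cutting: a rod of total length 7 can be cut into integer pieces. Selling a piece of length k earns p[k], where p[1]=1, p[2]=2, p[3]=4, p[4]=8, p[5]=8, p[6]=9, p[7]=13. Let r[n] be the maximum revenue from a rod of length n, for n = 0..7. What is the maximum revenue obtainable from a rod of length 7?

13

   n    0    1    2    3    4    5    6    7
r[n]    0    1    2    4    8    9   10   13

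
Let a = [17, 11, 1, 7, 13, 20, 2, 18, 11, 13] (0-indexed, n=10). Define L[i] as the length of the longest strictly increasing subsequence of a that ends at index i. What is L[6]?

   i    0    1    2    3    4    5    6    7    8    9
a[i]   17   11    1    7   13   20    2   18   11   13
L[i]    1    1    1    2    3    4    2    4    3    4

2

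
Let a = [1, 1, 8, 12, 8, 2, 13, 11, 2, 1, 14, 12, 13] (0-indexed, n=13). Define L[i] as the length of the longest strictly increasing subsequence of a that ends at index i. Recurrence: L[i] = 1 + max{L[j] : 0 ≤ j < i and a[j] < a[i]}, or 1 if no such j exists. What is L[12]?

   i    0    1    2    3    4    5    6    7    8    9   10   11   12
a[i]    1    1    8   12    8    2   13   11    2    1   14   12   13
L[i]    1    1    2    3    2    2    4    3    2    1    5    4    5

5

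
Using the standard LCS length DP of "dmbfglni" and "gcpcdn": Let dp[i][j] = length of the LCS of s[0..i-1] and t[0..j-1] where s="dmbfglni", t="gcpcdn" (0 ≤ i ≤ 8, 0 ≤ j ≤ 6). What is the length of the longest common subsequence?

   ''  g  c  p  c  d  n
''  0  0  0  0  0  0  0
 d  0  0  0  0  0  1  1
 m  0  0  0  0  0  1  1
 b  0  0  0  0  0  1  1
 f  0  0  0  0  0  1  1
 g  0  1  1  1  1  1  1
 l  0  1  1  1  1  1  1
 n  0  1  1  1  1  1  2
 i  0  1  1  1  1  1  2

2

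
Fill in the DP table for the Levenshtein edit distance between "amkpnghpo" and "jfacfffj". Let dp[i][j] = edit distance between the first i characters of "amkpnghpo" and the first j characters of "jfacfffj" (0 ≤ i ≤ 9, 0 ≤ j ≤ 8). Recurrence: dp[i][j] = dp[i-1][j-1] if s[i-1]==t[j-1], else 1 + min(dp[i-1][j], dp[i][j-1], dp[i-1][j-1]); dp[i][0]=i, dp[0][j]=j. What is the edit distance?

   ''  j  f  a  c  f  f  f  j
''  0  1  2  3  4  5  6  7  8
 a  1  1  2  2  3  4  5  6  7
 m  2  2  2  3  3  4  5  6  7
 k  3  3  3  3  4  4  5  6  7
 p  4  4  4  4  4  5  5  6  7
 n  5  5  5  5  5  5  6  6  7
 g  6  6  6  6  6  6  6  7  7
 h  7  7  7  7  7  7  7  7  8
 p  8  8  8  8  8  8  8  8  8
 o  9  9  9  9  9  9  9  9  9

9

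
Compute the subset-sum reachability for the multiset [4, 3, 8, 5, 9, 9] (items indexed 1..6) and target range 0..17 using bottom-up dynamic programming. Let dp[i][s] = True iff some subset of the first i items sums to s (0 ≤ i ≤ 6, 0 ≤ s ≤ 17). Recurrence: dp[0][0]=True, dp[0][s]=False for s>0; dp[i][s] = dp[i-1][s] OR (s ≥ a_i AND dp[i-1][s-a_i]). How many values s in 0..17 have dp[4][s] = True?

13

i\s   0   1   2   3   4   5   6   7   8   9  10  11  12  13  14  15  16  17
  0   T   F   F   F   F   F   F   F   F   F   F   F   F   F   F   F   F   F
  1   T   F   F   F   T   F   F   F   F   F   F   F   F   F   F   F   F   F
  2   T   F   F   T   T   F   F   T   F   F   F   F   F   F   F   F   F   F
  3   T   F   F   T   T   F   F   T   T   F   F   T   T   F   F   T   F   F
  4   T   F   F   T   T   T   F   T   T   T   F   T   T   T   F   T   T   T
  5   T   F   F   T   T   T   F   T   T   T   F   T   T   T   T   T   T   T
  6   T   F   F   T   T   T   F   T   T   T   F   T   T   T   T   T   T   T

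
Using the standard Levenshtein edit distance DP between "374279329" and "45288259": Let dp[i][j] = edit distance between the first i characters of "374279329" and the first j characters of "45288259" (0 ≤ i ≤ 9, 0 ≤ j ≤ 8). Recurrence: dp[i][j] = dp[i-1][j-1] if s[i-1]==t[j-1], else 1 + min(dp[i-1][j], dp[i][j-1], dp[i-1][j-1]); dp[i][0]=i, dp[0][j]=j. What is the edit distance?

7

   ''  4  5  2  8  8  2  5  9
''  0  1  2  3  4  5  6  7  8
 3  1  1  2  3  4  5  6  7  8
 7  2  2  2  3  4  5  6  7  8
 4  3  2  3  3  4  5  6  7  8
 2  4  3  3  3  4  5  5  6  7
 7  5  4  4  4  4  5  6  6  7
 9  6  5  5  5  5  5  6  7  6
 3  7  6  6  6  6  6  6  7  7
 2  8  7  7  6  7  7  6  7  8
 9  9  8  8  7  7  8  7  7  7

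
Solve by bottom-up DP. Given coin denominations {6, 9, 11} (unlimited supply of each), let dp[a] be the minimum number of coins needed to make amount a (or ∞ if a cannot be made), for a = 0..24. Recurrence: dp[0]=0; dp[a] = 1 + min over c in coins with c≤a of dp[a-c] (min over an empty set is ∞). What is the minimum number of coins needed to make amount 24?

 a  0  1  2  3  4  5  6  7  8  9 10 11 12 13 14 15 16 17 18 19 20 21 22 23 24
dp  0  -  -  -  -  -  1  -  -  1  -  1  2  -  -  2  -  2  2  -  2  3  2  3  3
(- denotes ∞ / unreachable)

3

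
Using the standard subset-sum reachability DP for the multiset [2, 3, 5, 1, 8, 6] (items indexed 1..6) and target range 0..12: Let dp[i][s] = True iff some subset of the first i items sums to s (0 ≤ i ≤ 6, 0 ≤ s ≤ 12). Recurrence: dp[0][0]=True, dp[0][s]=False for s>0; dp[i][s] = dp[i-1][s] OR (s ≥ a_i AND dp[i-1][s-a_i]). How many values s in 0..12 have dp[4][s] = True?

12

i\s   0   1   2   3   4   5   6   7   8   9  10  11  12
  0   T   F   F   F   F   F   F   F   F   F   F   F   F
  1   T   F   T   F   F   F   F   F   F   F   F   F   F
  2   T   F   T   T   F   T   F   F   F   F   F   F   F
  3   T   F   T   T   F   T   F   T   T   F   T   F   F
  4   T   T   T   T   T   T   T   T   T   T   T   T   F
  5   T   T   T   T   T   T   T   T   T   T   T   T   T
  6   T   T   T   T   T   T   T   T   T   T   T   T   T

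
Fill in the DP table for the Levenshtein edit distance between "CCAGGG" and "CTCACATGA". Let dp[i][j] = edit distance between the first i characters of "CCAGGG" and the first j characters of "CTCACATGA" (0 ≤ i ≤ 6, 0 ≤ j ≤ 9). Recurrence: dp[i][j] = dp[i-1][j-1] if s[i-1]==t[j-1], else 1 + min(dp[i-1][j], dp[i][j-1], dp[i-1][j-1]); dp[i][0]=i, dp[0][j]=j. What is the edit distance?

5

   ''  C  T  C  A  C  A  T  G  A
''  0  1  2  3  4  5  6  7  8  9
 C  1  0  1  2  3  4  5  6  7  8
 C  2  1  1  1  2  3  4  5  6  7
 A  3  2  2  2  1  2  3  4  5  6
 G  4  3  3  3  2  2  3  4  4  5
 G  5  4  4  4  3  3  3  4  4  5
 G  6  5  5  5  4  4  4  4  4  5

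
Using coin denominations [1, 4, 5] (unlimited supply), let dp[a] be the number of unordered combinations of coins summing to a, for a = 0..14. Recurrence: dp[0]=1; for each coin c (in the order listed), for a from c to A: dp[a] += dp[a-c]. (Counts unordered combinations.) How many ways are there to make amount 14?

9

after  coin     0     1     2     3     4     5     6     7     8     9    10    11    12    13    14
          1     1     1     1     1     1     1     1     1     1     1     1     1     1     1     1
          4     1     1     1     1     2     2     2     2     3     3     3     3     4     4     4
          5     1     1     1     1     2     3     3     3     4     5     6     6     7     8     9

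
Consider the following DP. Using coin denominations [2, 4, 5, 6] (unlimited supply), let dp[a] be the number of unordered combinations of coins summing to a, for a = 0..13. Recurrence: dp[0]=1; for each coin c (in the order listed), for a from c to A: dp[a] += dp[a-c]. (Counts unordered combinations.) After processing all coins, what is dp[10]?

after  coin     0     1     2     3     4     5     6     7     8     9    10    11    12    13
          2     1     0     1     0     1     0     1     0     1     0     1     0     1     0
          4     1     0     1     0     2     0     2     0     3     0     3     0     4     0
          5     1     0     1     0     2     1     2     1     3     2     4     2     5     3
          6     1     0     1     0     2     1     3     1     4     2     6     3     8     4

6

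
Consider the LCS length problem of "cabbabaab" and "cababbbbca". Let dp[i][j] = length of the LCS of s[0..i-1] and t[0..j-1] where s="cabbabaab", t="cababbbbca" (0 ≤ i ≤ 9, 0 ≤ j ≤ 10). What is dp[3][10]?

3

   ''  c  a  b  a  b  b  b  b  c  a
''  0  0  0  0  0  0  0  0  0  0  0
 c  0  1  1  1  1  1  1  1  1  1  1
 a  0  1  2  2  2  2  2  2  2  2  2
 b  0  1  2  3  3  3  3  3  3  3  3
 b  0  1  2  3  3  4  4  4  4  4  4
 a  0  1  2  3  4  4  4  4  4  4  5
 b  0  1  2  3  4  5  5  5  5  5  5
 a  0  1  2  3  4  5  5  5  5  5  6
 a  0  1  2  3  4  5  5  5  5  5  6
 b  0  1  2  3  4  5  6  6  6  6  6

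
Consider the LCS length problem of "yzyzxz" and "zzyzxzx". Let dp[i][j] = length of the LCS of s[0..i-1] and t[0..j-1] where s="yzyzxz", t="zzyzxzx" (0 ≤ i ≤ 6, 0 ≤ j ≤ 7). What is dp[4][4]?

   ''  z  z  y  z  x  z  x
''  0  0  0  0  0  0  0  0
 y  0  0  0  1  1  1  1  1
 z  0  1  1  1  2  2  2  2
 y  0  1  1  2  2  2  2  2
 z  0  1  2  2  3  3  3  3
 x  0  1  2  2  3  4  4  4
 z  0  1  2  2  3  4  5  5

3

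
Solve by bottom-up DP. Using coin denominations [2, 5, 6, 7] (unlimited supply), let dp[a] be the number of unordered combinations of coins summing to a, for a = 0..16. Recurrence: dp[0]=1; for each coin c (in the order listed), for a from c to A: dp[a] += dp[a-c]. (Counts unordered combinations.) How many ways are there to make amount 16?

7

after  coin     0     1     2     3     4     5     6     7     8     9    10    11    12    13    14    15    16
          2     1     0     1     0     1     0     1     0     1     0     1     0     1     0     1     0     1
          5     1     0     1     0     1     1     1     1     1     1     2     1     2     1     2     2     2
          6     1     0     1     0     1     1     2     1     2     1     3     2     4     2     4     3     5
          7     1     0     1     0     1     1     2     2     2     2     3     3     5     4     6     5     7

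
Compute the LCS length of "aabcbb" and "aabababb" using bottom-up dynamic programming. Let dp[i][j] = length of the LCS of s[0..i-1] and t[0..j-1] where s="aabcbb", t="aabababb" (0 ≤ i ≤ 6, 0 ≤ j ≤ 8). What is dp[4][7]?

3

   ''  a  a  b  a  b  a  b  b
''  0  0  0  0  0  0  0  0  0
 a  0  1  1  1  1  1  1  1  1
 a  0  1  2  2  2  2  2  2  2
 b  0  1  2  3  3  3  3  3  3
 c  0  1  2  3  3  3  3  3  3
 b  0  1  2  3  3  4  4  4  4
 b  0  1  2  3  3  4  4  5  5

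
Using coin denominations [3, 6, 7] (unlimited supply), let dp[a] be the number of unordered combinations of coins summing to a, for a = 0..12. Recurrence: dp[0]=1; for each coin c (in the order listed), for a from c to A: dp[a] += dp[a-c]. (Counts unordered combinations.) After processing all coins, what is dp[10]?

1

after  coin     0     1     2     3     4     5     6     7     8     9    10    11    12
          3     1     0     0     1     0     0     1     0     0     1     0     0     1
          6     1     0     0     1     0     0     2     0     0     2     0     0     3
          7     1     0     0     1     0     0     2     1     0     2     1     0     3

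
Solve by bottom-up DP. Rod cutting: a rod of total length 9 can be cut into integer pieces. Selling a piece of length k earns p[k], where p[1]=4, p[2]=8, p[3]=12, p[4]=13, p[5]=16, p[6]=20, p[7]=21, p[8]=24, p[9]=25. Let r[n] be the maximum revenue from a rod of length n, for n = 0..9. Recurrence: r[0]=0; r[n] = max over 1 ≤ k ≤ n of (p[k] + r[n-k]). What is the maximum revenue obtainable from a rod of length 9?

   n    0    1    2    3    4    5    6    7    8    9
r[n]    0    4    8   12   16   20   24   28   32   36

36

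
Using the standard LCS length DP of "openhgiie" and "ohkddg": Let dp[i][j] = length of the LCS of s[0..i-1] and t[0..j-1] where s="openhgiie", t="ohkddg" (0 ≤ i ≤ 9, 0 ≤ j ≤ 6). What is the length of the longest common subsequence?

   ''  o  h  k  d  d  g
''  0  0  0  0  0  0  0
 o  0  1  1  1  1  1  1
 p  0  1  1  1  1  1  1
 e  0  1  1  1  1  1  1
 n  0  1  1  1  1  1  1
 h  0  1  2  2  2  2  2
 g  0  1  2  2  2  2  3
 i  0  1  2  2  2  2  3
 i  0  1  2  2  2  2  3
 e  0  1  2  2  2  2  3

3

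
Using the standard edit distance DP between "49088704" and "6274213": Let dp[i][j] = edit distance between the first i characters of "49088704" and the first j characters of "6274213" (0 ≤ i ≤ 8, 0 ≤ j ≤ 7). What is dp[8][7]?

   ''  6  2  7  4  2  1  3
''  0  1  2  3  4  5  6  7
 4  1  1  2  3  3  4  5  6
 9  2  2  2  3  4  4  5  6
 0  3  3  3  3  4  5  5  6
 8  4  4  4  4  4  5  6  6
 8  5  5  5  5  5  5  6  7
 7  6  6  6  5  6  6  6  7
 0  7  7  7  6  6  7  7  7
 4  8  8  8  7  6  7  8  8

8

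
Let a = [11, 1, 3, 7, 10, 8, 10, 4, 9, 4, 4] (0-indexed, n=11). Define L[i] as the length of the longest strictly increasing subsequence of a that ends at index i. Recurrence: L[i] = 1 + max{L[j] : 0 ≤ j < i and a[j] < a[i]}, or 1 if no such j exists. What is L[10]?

3

   i    0    1    2    3    4    5    6    7    8    9   10
a[i]   11    1    3    7   10    8   10    4    9    4    4
L[i]    1    1    2    3    4    4    5    3    5    3    3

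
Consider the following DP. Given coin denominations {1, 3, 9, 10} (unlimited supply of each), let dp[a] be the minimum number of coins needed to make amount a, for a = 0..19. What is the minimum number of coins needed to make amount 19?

 a  0  1  2  3  4  5  6  7  8  9 10 11 12 13 14 15 16 17 18 19
dp  0  1  2  1  2  3  2  3  4  1  1  2  2  2  3  3  3  4  2  2

2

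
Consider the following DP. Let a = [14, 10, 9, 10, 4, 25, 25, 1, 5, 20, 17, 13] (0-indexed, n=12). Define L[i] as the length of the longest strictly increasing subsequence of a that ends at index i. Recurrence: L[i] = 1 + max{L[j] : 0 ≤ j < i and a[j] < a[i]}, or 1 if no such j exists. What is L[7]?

1

   i    0    1    2    3    4    5    6    7    8    9   10   11
a[i]   14   10    9   10    4   25   25    1    5   20   17   13
L[i]    1    1    1    2    1    3    3    1    2    3    3    3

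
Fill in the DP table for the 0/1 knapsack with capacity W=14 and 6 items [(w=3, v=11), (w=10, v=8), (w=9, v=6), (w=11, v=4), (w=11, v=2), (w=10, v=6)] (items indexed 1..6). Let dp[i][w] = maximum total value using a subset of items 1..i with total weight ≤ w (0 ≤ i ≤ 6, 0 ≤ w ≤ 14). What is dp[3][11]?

11

i\w   0   1   2   3   4   5   6   7   8   9  10  11  12  13  14
  0   0   0   0   0   0   0   0   0   0   0   0   0   0   0   0
  1   0   0   0  11  11  11  11  11  11  11  11  11  11  11  11
  2   0   0   0  11  11  11  11  11  11  11  11  11  11  19  19
  3   0   0   0  11  11  11  11  11  11  11  11  11  17  19  19
  4   0   0   0  11  11  11  11  11  11  11  11  11  17  19  19
  5   0   0   0  11  11  11  11  11  11  11  11  11  17  19  19
  6   0   0   0  11  11  11  11  11  11  11  11  11  17  19  19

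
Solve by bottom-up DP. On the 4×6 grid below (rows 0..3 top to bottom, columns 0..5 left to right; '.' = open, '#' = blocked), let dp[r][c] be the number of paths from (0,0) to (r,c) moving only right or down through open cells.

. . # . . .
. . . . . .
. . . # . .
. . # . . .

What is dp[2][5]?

r\c   0   1   2   3   4   5
  0   1   1   0   0   0   0
  1   1   2   2   2   2   2
  2   1   3   5   0   2   4
  3   1   4   0   0   2   6

4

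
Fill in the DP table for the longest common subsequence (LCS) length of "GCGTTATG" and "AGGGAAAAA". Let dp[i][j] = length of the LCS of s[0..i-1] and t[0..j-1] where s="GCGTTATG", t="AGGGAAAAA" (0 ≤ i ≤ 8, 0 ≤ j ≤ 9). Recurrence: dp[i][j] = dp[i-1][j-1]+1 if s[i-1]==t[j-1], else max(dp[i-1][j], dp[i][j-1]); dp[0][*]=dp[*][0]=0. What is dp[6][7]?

   ''  A  G  G  G  A  A  A  A  A
''  0  0  0  0  0  0  0  0  0  0
 G  0  0  1  1  1  1  1  1  1  1
 C  0  0  1  1  1  1  1  1  1  1
 G  0  0  1  2  2  2  2  2  2  2
 T  0  0  1  2  2  2  2  2  2  2
 T  0  0  1  2  2  2  2  2  2  2
 A  0  1  1  2  2  3  3  3  3  3
 T  0  1  1  2  2  3  3  3  3  3
 G  0  1  2  2  3  3  3  3  3  3

3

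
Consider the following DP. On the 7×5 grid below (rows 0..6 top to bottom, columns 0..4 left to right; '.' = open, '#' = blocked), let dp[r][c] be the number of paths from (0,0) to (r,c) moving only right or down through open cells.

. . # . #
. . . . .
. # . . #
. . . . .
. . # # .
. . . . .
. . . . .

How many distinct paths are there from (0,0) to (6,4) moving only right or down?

20

r\c   0   1   2   3   4
  0   1   1   0   0   0
  1   1   2   2   2   2
  2   1   0   2   4   0
  3   1   1   3   7   7
  4   1   2   0   0   7
  5   1   3   3   3  10
  6   1   4   7  10  20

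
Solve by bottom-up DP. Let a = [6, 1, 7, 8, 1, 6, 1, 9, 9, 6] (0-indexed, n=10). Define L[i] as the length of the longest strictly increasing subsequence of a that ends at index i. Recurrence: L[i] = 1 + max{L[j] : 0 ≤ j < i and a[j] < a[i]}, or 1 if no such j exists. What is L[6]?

1

   i    0    1    2    3    4    5    6    7    8    9
a[i]    6    1    7    8    1    6    1    9    9    6
L[i]    1    1    2    3    1    2    1    4    4    2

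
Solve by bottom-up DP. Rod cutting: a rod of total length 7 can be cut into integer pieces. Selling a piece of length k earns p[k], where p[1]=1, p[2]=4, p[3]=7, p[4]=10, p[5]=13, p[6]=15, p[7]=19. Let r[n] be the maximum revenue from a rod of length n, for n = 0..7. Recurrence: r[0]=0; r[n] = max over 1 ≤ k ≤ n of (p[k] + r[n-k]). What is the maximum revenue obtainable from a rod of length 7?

   n    0    1    2    3    4    5    6    7
r[n]    0    1    4    7   10   13   15   19

19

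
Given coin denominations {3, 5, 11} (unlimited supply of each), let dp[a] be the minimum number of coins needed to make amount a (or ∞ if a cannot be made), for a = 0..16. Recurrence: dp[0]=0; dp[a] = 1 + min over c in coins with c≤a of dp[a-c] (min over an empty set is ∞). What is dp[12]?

4

 a  0  1  2  3  4  5  6  7  8  9 10 11 12 13 14 15 16
dp  0  -  -  1  -  1  2  -  2  3  2  1  4  3  2  3  2
(- denotes ∞ / unreachable)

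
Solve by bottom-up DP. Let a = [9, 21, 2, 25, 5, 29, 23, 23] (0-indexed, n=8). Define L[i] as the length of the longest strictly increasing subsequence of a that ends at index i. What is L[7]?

3

   i    0    1    2    3    4    5    6    7
a[i]    9   21    2   25    5   29   23   23
L[i]    1    2    1    3    2    4    3    3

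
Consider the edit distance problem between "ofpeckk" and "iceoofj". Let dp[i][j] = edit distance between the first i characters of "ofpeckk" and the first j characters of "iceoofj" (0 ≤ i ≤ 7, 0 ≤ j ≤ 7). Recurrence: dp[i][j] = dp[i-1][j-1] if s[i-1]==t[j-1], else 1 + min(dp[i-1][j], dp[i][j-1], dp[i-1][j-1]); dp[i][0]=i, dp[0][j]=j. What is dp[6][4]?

5

   ''  i  c  e  o  o  f  j
''  0  1  2  3  4  5  6  7
 o  1  1  2  3  3  4  5  6
 f  2  2  2  3  4  4  4  5
 p  3  3  3  3  4  5  5  5
 e  4  4  4  3  4  5  6  6
 c  5  5  4  4  4  5  6  7
 k  6  6  5  5  5  5  6  7
 k  7  7  6  6  6  6  6  7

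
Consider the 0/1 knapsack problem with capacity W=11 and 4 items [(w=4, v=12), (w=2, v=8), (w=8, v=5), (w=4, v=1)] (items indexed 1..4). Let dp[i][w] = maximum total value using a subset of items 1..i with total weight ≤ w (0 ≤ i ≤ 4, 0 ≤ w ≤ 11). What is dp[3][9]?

i\w   0   1   2   3   4   5   6   7   8   9  10  11
  0   0   0   0   0   0   0   0   0   0   0   0   0
  1   0   0   0   0  12  12  12  12  12  12  12  12
  2   0   0   8   8  12  12  20  20  20  20  20  20
  3   0   0   8   8  12  12  20  20  20  20  20  20
  4   0   0   8   8  12  12  20  20  20  20  21  21

20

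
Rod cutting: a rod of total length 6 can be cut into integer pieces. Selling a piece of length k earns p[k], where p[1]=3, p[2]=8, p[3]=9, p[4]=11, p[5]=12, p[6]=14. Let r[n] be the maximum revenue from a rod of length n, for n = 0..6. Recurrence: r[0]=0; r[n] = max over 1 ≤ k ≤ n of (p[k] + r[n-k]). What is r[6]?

   n    0    1    2    3    4    5    6
r[n]    0    3    8   11   16   19   24

24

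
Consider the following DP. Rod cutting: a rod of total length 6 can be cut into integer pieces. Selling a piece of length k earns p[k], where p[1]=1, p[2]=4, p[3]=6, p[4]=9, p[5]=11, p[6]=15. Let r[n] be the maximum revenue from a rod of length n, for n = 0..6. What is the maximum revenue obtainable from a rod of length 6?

15

   n    0    1    2    3    4    5    6
r[n]    0    1    4    6    9   11   15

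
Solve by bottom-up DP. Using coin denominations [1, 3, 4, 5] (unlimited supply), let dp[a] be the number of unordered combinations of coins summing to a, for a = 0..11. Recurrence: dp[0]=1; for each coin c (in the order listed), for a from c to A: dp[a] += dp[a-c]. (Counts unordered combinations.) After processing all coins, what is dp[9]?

after  coin     0     1     2     3     4     5     6     7     8     9    10    11
          1     1     1     1     1     1     1     1     1     1     1     1     1
          3     1     1     1     2     2     2     3     3     3     4     4     4
          4     1     1     1     2     3     3     4     5     6     7     8     9
          5     1     1     1     2     3     4     5     6     8    10    12    14

10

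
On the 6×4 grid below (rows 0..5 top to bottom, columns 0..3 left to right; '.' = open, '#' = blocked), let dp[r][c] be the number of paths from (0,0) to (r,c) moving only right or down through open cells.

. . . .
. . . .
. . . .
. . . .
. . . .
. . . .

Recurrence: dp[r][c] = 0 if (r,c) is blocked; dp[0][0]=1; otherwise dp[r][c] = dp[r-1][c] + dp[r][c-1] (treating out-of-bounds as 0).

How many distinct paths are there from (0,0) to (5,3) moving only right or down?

56

r\c   0   1   2   3
  0   1   1   1   1
  1   1   2   3   4
  2   1   3   6  10
  3   1   4  10  20
  4   1   5  15  35
  5   1   6  21  56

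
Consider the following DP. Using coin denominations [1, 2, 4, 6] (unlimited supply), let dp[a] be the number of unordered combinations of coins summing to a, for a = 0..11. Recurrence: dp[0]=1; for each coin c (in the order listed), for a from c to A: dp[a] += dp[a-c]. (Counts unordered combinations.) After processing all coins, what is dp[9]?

11

after  coin     0     1     2     3     4     5     6     7     8     9    10    11
          1     1     1     1     1     1     1     1     1     1     1     1     1
          2     1     1     2     2     3     3     4     4     5     5     6     6
          4     1     1     2     2     4     4     6     6     9     9    12    12
          6     1     1     2     2     4     4     7     7    11    11    16    16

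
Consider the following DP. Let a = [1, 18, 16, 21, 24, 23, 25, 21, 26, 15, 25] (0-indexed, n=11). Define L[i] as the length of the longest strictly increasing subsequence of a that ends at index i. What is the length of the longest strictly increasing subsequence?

   i    0    1    2    3    4    5    6    7    8    9   10
a[i]    1   18   16   21   24   23   25   21   26   15   25
L[i]    1    2    2    3    4    4    5    3    6    2    5

6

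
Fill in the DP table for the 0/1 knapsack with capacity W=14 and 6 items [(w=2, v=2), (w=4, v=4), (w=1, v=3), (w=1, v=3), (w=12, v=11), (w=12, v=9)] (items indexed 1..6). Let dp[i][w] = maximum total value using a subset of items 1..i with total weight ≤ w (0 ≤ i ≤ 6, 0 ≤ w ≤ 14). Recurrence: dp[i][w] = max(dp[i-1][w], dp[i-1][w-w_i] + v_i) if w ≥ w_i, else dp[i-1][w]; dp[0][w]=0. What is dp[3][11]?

i\w   0   1   2   3   4   5   6   7   8   9  10  11  12  13  14
  0   0   0   0   0   0   0   0   0   0   0   0   0   0   0   0
  1   0   0   2   2   2   2   2   2   2   2   2   2   2   2   2
  2   0   0   2   2   4   4   6   6   6   6   6   6   6   6   6
  3   0   3   3   5   5   7   7   9   9   9   9   9   9   9   9
  4   0   3   6   6   8   8  10  10  12  12  12  12  12  12  12
  5   0   3   6   6   8   8  10  10  12  12  12  12  12  14  17
  6   0   3   6   6   8   8  10  10  12  12  12  12  12  14  17

9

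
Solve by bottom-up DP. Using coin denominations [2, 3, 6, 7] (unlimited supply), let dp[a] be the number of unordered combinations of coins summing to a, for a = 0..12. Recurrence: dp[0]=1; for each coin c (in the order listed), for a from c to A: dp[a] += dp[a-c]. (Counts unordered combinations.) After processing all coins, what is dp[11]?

4

after  coin     0     1     2     3     4     5     6     7     8     9    10    11    12
          2     1     0     1     0     1     0     1     0     1     0     1     0     1
          3     1     0     1     1     1     1     2     1     2     2     2     2     3
          6     1     0     1     1     1     1     3     1     3     3     3     3     6
          7     1     0     1     1     1     1     3     2     3     4     4     4     7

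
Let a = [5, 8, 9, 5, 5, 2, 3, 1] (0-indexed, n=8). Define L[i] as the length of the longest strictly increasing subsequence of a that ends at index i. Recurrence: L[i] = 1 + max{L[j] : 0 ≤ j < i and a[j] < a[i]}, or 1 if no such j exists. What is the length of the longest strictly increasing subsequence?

   i    0    1    2    3    4    5    6    7
a[i]    5    8    9    5    5    2    3    1
L[i]    1    2    3    1    1    1    2    1

3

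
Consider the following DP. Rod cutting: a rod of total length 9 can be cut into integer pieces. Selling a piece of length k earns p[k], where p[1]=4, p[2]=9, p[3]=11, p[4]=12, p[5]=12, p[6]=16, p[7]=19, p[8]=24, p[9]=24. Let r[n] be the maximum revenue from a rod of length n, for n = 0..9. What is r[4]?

18

   n    0    1    2    3    4    5    6    7    8    9
r[n]    0    4    9   13   18   22   27   31   36   40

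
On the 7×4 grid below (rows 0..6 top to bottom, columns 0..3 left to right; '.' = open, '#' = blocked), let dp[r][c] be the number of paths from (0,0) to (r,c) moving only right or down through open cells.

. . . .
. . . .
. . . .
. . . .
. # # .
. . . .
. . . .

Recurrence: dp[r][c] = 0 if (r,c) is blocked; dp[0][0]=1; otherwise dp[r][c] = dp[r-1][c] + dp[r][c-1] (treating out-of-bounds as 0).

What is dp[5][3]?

21

r\c   0   1   2   3
  0   1   1   1   1
  1   1   2   3   4
  2   1   3   6  10
  3   1   4  10  20
  4   1   0   0  20
  5   1   1   1  21
  6   1   2   3  24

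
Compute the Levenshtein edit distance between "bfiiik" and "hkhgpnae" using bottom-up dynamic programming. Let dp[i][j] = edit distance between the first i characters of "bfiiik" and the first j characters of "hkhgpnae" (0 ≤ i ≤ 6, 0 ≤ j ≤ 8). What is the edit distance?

8

   ''  h  k  h  g  p  n  a  e
''  0  1  2  3  4  5  6  7  8
 b  1  1  2  3  4  5  6  7  8
 f  2  2  2  3  4  5  6  7  8
 i  3  3  3  3  4  5  6  7  8
 i  4  4  4  4  4  5  6  7  8
 i  5  5  5  5  5  5  6  7  8
 k  6  6  5  6  6  6  6  7  8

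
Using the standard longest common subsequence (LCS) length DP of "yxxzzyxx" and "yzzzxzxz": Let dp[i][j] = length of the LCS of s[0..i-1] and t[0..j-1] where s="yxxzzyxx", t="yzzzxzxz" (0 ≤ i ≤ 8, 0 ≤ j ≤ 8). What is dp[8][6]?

4

   ''  y  z  z  z  x  z  x  z
''  0  0  0  0  0  0  0  0  0
 y  0  1  1  1  1  1  1  1  1
 x  0  1  1  1  1  2  2  2  2
 x  0  1  1  1  1  2  2  3  3
 z  0  1  2  2  2  2  3  3  4
 z  0  1  2  3  3  3  3  3  4
 y  0  1  2  3  3  3  3  3  4
 x  0  1  2  3  3  4  4  4  4
 x  0  1  2  3  3  4  4  5  5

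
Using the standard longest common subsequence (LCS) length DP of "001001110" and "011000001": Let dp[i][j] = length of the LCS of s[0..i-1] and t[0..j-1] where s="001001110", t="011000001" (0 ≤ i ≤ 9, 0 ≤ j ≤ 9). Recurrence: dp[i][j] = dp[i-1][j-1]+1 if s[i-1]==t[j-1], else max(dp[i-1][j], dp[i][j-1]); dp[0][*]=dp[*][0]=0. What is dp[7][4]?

3

   ''  0  1  1  0  0  0  0  0  1
''  0  0  0  0  0  0  0  0  0  0
 0  0  1  1  1  1  1  1  1  1  1
 0  0  1  1  1  2  2  2  2  2  2
 1  0  1  2  2  2  2  2  2  2  3
 0  0  1  2  2  3  3  3  3  3  3
 0  0  1  2  2  3  4  4  4  4  4
 1  0  1  2  3  3  4  4  4  4  5
 1  0  1  2  3  3  4  4  4  4  5
 1  0  1  2  3  3  4  4  4  4  5
 0  0  1  2  3  4  4  5  5  5  5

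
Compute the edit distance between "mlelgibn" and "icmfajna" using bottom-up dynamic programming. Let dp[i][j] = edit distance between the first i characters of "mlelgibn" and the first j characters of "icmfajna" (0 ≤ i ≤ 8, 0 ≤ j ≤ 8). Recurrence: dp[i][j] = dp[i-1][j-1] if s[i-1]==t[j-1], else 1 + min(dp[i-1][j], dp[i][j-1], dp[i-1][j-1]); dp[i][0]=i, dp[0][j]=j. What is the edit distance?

   ''  i  c  m  f  a  j  n  a
''  0  1  2  3  4  5  6  7  8
 m  1  1  2  2  3  4  5  6  7
 l  2  2  2  3  3  4  5  6  7
 e  3  3  3  3  4  4  5  6  7
 l  4  4  4  4  4  5  5  6  7
 g  5  5  5  5  5  5  6  6  7
 i  6  5  6  6  6  6  6  7  7
 b  7  6  6  7  7  7  7  7  8
 n  8  7  7  7  8  8  8  7  8

8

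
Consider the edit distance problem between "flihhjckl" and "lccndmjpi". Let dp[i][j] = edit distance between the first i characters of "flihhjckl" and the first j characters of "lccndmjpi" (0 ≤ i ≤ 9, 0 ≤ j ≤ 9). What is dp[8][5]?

   ''  l  c  c  n  d  m  j  p  i
''  0  1  2  3  4  5  6  7  8  9
 f  1  1  2  3  4  5  6  7  8  9
 l  2  1  2  3  4  5  6  7  8  9
 i  3  2  2  3  4  5  6  7  8  8
 h  4  3  3  3  4  5  6  7  8  9
 h  5  4  4  4  4  5  6  7  8  9
 j  6  5  5  5  5  5  6  6  7  8
 c  7  6  5  5  6  6  6  7  7  8
 k  8  7  6  6  6  7  7  7  8  8
 l  9  8  7  7  7  7  8  8  8  9

7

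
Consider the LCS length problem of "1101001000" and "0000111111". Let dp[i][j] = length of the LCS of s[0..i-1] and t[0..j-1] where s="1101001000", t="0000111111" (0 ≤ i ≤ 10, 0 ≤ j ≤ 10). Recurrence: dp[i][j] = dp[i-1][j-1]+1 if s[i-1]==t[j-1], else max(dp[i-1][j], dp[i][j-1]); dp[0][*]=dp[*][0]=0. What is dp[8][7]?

4

   ''  0  0  0  0  1  1  1  1  1  1
''  0  0  0  0  0  0  0  0  0  0  0
 1  0  0  0  0  0  1  1  1  1  1  1
 1  0  0  0  0  0  1  2  2  2  2  2
 0  0  1  1  1  1  1  2  2  2  2  2
 1  0  1  1  1  1  2  2  3  3  3  3
 0  0  1  2  2  2  2  2  3  3  3  3
 0  0  1  2  3  3  3  3  3  3  3  3
 1  0  1  2  3  3  4  4  4  4  4  4
 0  0  1  2  3  4  4  4  4  4  4  4
 0  0  1  2  3  4  4  4  4  4  4  4
 0  0  1  2  3  4  4  4  4  4  4  4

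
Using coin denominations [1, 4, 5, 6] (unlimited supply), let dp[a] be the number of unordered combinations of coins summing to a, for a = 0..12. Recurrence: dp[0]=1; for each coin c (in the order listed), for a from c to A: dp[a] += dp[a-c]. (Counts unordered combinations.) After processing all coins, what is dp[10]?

after  coin     0     1     2     3     4     5     6     7     8     9    10    11    12
          1     1     1     1     1     1     1     1     1     1     1     1     1     1
          4     1     1     1     1     2     2     2     2     3     3     3     3     4
          5     1     1     1     1     2     3     3     3     4     5     6     6     7
          6     1     1     1     1     2     3     4     4     5     6     8     9    11

8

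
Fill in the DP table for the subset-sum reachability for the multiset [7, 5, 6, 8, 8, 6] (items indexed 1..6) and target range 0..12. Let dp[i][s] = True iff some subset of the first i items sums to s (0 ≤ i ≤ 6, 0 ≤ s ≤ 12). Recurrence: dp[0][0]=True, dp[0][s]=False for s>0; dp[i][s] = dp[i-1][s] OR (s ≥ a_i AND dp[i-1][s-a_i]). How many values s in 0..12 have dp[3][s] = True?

6

i\s   0   1   2   3   4   5   6   7   8   9  10  11  12
  0   T   F   F   F   F   F   F   F   F   F   F   F   F
  1   T   F   F   F   F   F   F   T   F   F   F   F   F
  2   T   F   F   F   F   T   F   T   F   F   F   F   T
  3   T   F   F   F   F   T   T   T   F   F   F   T   T
  4   T   F   F   F   F   T   T   T   T   F   F   T   T
  5   T   F   F   F   F   T   T   T   T   F   F   T   T
  6   T   F   F   F   F   T   T   T   T   F   F   T   T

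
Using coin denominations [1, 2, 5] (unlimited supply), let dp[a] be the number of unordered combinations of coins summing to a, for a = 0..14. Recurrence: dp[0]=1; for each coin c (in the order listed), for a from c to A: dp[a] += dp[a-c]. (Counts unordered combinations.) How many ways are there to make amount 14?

16

after  coin     0     1     2     3     4     5     6     7     8     9    10    11    12    13    14
          1     1     1     1     1     1     1     1     1     1     1     1     1     1     1     1
          2     1     1     2     2     3     3     4     4     5     5     6     6     7     7     8
          5     1     1     2     2     3     4     5     6     7     8    10    11    13    14    16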